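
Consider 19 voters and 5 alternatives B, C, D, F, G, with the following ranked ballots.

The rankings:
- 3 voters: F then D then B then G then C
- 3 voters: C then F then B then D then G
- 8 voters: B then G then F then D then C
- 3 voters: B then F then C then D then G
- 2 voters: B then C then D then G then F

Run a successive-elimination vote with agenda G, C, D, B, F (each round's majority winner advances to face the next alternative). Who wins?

Round 1: G vs C — 11–8, G advances.
Round 2: G vs D — 8–11, D advances.
Round 3: D vs B — 3–16, B advances.
Round 4: B vs F — 13–6, B advances.
The agenda winner is B.

B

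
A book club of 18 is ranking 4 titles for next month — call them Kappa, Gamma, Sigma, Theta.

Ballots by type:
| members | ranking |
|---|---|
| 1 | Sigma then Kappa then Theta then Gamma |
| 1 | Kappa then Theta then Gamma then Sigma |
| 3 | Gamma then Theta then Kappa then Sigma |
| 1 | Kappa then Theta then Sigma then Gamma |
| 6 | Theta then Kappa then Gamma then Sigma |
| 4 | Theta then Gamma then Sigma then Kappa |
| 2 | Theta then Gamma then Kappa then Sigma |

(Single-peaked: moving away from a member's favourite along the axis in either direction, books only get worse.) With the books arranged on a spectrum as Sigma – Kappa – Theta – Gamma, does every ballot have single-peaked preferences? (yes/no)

no

Axis positions: Sigma=1, Kappa=2, Theta=3, Gamma=4.
Type 1 (peak Sigma at position 1): ranking walks positions 1-2-3-4, expanding outward from the peak — single-peaked.
Type 2 (peak Kappa at position 2): ranking walks positions 2-3-4-1, expanding outward from the peak — single-peaked.
Type 3 (peak Gamma at position 4): ranking walks positions 4-3-2-1, expanding outward from the peak — single-peaked.
Type 4 (peak Kappa at position 2): ranking walks positions 2-3-1-4, expanding outward from the peak — single-peaked.
Type 5 (peak Theta at position 3): ranking walks positions 3-2-4-1, expanding outward from the peak — single-peaked.
Type 6: ranking walks positions 3-4-1-2; Sigma is ranked above Kappa even though Kappa lies between Sigma and the peak Theta on the axis — preferences dip and rise again. Not single-peaked.
Type 7 (peak Theta at position 3): ranking walks positions 3-4-2-1, expanding outward from the peak — single-peaked.
Type 6 violates single-peakedness, so the profile is not single-peaked on this axis.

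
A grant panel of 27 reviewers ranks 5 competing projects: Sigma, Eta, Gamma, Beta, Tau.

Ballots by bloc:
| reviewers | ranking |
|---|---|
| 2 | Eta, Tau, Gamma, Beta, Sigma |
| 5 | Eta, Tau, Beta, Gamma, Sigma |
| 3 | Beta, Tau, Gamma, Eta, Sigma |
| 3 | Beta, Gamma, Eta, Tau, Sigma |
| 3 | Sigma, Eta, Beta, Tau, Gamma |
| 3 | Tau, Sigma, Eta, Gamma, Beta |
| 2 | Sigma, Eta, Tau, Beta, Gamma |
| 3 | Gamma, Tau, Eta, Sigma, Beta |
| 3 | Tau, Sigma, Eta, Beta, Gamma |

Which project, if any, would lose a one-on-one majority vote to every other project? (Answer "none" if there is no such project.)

none

Pairwise majorities:
Sigma vs Eta: 11 to 16, Eta.
Sigma vs Gamma: 11 to 16, Gamma.
Sigma vs Beta: Sigma wins 14–13.
Sigma vs Tau: Tau wins 22–5.
Eta vs Gamma: 2+5+3+3+2+3 = 18 for Eta, 9 for Gamma — Eta by 18–9.
Eta vs Beta: Eta preferred on 21 ballots; Eta wins 21–6.
Eta vs Tau: 2+5+3+3+2 = 15 for Eta, 12 for Tau — Eta by 15–12.
Gamma vs Beta: Gamma is ranked higher on 2+3+3 = 8 ballots, Beta on 19. Beta wins 19–8.
Gamma vs Tau: Tau wins 21–6.
Beta vs Tau: Beta preferred on 3+3+3 = 9 ballots; Tau wins 18–9.
Every project wins at least one matchup (Sigma beats Beta; Eta beats Sigma; Gamma beats Sigma; Beta beats Gamma; Tau beats Sigma), so there is no Condorcet loser.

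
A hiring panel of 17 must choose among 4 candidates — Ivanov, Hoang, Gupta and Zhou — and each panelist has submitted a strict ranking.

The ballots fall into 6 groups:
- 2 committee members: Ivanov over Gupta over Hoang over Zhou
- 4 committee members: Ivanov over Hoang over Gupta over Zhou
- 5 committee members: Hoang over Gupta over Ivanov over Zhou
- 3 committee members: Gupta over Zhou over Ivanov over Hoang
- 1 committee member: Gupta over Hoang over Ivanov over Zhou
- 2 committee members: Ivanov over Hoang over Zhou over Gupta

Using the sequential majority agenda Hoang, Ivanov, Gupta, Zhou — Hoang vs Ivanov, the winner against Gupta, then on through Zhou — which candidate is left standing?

Gupta

Round 1: Hoang vs Ivanov — 6–11, Ivanov advances.
Round 2: Ivanov vs Gupta — 8–9, Gupta advances.
Round 3: Gupta vs Zhou — 15–2, Gupta advances.
The agenda winner is Gupta.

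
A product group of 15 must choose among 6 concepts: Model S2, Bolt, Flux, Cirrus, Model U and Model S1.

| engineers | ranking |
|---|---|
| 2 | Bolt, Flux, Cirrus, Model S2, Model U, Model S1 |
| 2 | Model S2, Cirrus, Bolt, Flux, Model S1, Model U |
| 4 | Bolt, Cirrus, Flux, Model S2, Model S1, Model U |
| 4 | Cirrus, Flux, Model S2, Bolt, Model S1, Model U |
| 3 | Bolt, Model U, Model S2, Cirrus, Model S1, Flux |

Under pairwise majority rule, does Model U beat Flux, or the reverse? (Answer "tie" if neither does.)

Flux

Ballots ranking Model U above Flux: 3.
Ballots ranking Flux above Model U: 15 − 3 = 12.
Flux wins the head-to-head 12–3.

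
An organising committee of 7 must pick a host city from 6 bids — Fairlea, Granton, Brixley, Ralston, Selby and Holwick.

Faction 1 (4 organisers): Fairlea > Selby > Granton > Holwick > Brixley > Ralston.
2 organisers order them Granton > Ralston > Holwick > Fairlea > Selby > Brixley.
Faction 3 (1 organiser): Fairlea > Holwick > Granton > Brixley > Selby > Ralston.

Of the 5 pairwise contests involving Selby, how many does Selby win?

4

Selby against each rival (7 organisers):
Selby–Fairlea: Fairlea 7–0.
Selby vs Granton: Selby wins 4–3.
Selby vs Brixley: 4+2 = 6 for Selby, 1 for Brixley — Selby by 6–1.
Selby–Ralston: Selby 5–2.
Selby vs Holwick: Selby, 4–3.
Selby beats Granton, Brixley, Ralston, Holwick; loses to Fairlea — 4 pairwise wins.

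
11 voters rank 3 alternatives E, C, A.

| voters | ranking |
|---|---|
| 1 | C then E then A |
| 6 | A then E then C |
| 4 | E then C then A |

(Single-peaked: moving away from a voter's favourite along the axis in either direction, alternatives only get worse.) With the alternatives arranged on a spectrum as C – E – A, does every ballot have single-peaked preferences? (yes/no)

yes

Axis positions: C=1, E=2, A=3.
Type 1 (peak C at position 1): ranking walks positions 1-2-3, expanding outward from the peak — single-peaked.
Type 2 (peak A at position 3): ranking walks positions 3-2-1, expanding outward from the peak — single-peaked.
Type 3 (peak E at position 2): ranking walks positions 2-1-3, expanding outward from the peak — single-peaked.
Every ranking is single-peaked on this axis.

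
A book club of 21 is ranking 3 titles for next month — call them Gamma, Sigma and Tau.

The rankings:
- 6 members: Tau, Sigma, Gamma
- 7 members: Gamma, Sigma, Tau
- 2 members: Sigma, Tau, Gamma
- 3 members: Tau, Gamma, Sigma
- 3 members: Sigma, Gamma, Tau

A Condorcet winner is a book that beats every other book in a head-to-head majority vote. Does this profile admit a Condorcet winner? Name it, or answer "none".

Sigma

Head-to-head results (21 members):
Gamma–Sigma: Sigma 11–10.
Gamma–Tau: Tau 11–10.
Sigma vs Tau: Sigma wins 12–9.
Sigma wins every pairwise contest, so Sigma is the Condorcet winner.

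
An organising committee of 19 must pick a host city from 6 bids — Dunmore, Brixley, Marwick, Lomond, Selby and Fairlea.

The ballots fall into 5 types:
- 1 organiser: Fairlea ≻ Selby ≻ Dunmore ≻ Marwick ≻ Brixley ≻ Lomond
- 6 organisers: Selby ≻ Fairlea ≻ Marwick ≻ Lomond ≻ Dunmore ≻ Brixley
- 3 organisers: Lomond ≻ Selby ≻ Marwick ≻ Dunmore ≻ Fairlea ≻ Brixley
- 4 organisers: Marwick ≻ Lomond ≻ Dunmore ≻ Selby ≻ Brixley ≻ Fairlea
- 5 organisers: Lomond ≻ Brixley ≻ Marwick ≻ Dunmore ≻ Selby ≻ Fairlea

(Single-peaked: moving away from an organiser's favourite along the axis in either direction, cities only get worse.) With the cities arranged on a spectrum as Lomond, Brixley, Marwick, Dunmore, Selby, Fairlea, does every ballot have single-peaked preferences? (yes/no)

Axis positions: Lomond=1, Brixley=2, Marwick=3, Dunmore=4, Selby=5, Fairlea=6.
Type 1 (peak Fairlea at position 6): ranking walks positions 6-5-4-3-2-1, expanding outward from the peak — single-peaked.
Type 2: ranking walks positions 5-6-3-1-4-2; Marwick is ranked above Dunmore even though Dunmore lies between Marwick and the peak Selby on the axis — preferences dip and rise again. Not single-peaked.
Type 3: ranking walks positions 1-5-3-4-6-2; Selby is ranked above Brixley even though Brixley lies between Selby and the peak Lomond on the axis — preferences dip and rise again. Not single-peaked.
Type 4: ranking walks positions 3-1-4-5-2-6; Lomond is ranked above Brixley even though Brixley lies between Lomond and the peak Marwick on the axis — preferences dip and rise again. Not single-peaked.
Type 5 (peak Lomond at position 1): ranking walks positions 1-2-3-4-5-6, expanding outward from the peak — single-peaked.
Type 2 violates single-peakedness, so the profile is not single-peaked on this axis.

no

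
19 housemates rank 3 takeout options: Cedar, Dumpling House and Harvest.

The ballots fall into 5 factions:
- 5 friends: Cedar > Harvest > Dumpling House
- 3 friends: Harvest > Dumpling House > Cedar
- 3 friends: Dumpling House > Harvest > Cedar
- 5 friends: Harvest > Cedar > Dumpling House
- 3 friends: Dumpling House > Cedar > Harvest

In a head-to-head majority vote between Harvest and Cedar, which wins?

Ballots ranking Harvest above Cedar: 3 + 3 + 5 = 11.
Ballots ranking Cedar above Harvest: 19 − 11 = 8.
Harvest wins the head-to-head 11–8.

Harvest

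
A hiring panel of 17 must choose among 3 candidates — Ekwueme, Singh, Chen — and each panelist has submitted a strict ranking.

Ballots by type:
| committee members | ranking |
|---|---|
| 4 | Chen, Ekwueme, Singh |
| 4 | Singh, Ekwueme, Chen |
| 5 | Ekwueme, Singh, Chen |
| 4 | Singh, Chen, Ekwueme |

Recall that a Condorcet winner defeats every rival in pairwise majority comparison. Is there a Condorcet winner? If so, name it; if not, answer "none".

Ekwueme

Head-to-head results (17 committee members):
Ekwueme vs Singh: Ekwueme wins 9–8.
Ekwueme vs Chen: Ekwueme wins 9–8.
Singh vs Chen: Singh, 13–4.
Ekwueme wins every pairwise contest, so Ekwueme is the Condorcet winner.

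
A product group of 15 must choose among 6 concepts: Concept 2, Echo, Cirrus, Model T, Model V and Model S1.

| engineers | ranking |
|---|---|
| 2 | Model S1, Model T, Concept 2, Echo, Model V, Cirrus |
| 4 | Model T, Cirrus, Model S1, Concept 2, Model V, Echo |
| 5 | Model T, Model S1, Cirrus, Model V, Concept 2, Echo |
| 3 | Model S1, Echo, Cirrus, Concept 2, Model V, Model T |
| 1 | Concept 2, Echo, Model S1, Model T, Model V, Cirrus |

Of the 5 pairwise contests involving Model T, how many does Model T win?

5

Model T against each rival (15 engineers):
Model T–Concept 2: Model T 11–4.
Model T–Echo: Model T 11–4.
Model T vs Cirrus: Model T, 12–3.
Model T vs Model V: Model T, 12–3.
Model T vs Model S1: 4+5 = 9 for Model T, 6 for Model S1 — Model T by 9–6.
Model T beats Concept 2, Echo, Cirrus, Model V, Model S1 — 5 pairwise wins.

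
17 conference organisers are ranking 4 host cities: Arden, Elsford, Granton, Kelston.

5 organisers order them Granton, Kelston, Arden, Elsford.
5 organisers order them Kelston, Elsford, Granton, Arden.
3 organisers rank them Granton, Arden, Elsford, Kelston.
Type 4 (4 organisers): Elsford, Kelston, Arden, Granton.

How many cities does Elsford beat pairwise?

Elsford against each rival (17 organisers):
Elsford vs Arden: 5+4 = 9 for Elsford, 8 for Arden — Elsford by 9–8.
Elsford vs Granton: 9 to 8, Elsford.
Elsford vs Kelston: Elsford preferred on 3+4 = 7 ballots; Kelston wins 10–7.
Elsford beats Arden, Granton; loses to Kelston — 2 pairwise wins.

2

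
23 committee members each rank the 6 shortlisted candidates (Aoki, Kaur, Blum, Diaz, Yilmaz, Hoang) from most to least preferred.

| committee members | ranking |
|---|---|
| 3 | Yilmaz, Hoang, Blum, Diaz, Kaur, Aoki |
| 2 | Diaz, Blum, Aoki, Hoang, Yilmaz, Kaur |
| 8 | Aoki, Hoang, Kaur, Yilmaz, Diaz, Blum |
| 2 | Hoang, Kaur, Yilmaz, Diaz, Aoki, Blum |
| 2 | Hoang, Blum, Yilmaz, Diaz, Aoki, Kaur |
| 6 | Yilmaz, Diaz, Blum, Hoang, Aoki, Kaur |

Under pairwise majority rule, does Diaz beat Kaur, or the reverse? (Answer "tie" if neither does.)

Diaz

Ballots ranking Diaz above Kaur: 3 + 2 + 2 + 6 = 13.
Ballots ranking Kaur above Diaz: 23 − 13 = 10.
Diaz wins the head-to-head 13–10.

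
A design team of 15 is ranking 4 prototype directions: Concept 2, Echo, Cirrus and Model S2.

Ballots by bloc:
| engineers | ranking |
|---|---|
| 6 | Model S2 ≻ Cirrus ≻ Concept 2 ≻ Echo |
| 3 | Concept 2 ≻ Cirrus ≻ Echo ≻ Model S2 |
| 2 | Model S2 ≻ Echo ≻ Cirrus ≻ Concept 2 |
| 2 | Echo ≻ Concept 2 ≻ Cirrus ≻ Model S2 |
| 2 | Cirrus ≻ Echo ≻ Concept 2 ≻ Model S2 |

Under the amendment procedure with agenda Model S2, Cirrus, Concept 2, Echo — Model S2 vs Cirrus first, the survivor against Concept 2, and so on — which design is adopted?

Round 1: Model S2 vs Cirrus — 8–7, Model S2 advances.
Round 2: Model S2 vs Concept 2 — 8–7, Model S2 advances.
Round 3: Model S2 vs Echo — 8–7, Model S2 advances.
The agenda winner is Model S2.

Model S2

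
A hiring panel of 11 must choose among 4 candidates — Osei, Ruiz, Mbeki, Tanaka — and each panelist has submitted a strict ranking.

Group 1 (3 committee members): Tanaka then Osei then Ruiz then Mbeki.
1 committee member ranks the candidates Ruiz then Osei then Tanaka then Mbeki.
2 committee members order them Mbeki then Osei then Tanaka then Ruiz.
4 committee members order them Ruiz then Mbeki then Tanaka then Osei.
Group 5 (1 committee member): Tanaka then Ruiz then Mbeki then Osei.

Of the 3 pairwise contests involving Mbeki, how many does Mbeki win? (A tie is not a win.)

2

Mbeki against each rival (11 committee members):
Mbeki–Osei: Mbeki 7–4.
Mbeki–Ruiz: Ruiz 9–2.
Mbeki vs Tanaka: 6 to 5, Mbeki.
Mbeki beats Osei, Tanaka; loses to Ruiz — 2 pairwise wins.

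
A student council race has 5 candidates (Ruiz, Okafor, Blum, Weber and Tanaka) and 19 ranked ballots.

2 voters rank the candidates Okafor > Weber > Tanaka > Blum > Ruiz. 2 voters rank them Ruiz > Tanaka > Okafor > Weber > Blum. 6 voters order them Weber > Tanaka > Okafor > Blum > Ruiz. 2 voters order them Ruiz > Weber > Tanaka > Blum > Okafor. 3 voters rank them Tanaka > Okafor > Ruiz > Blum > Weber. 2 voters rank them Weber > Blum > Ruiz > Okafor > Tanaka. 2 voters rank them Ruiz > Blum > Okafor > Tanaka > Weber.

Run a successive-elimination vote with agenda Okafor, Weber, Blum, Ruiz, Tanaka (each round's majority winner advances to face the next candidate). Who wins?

Round 1: Okafor vs Weber — 9–10, Weber advances.
Round 2: Weber vs Blum — 14–5, Weber advances.
Round 3: Weber vs Ruiz — 10–9, Weber advances.
Round 4: Weber vs Tanaka — 12–7, Weber advances.
The agenda winner is Weber.

Weber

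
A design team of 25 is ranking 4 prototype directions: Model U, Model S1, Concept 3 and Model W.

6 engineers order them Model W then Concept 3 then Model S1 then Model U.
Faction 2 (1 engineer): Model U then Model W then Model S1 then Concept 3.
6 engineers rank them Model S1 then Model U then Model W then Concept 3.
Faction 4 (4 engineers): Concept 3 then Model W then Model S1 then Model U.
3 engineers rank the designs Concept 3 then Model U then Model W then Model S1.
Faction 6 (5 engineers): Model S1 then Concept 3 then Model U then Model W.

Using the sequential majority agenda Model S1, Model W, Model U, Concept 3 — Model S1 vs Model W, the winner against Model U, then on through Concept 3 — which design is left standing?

Concept 3

Round 1: Model S1 vs Model W — 11–14, Model W advances.
Round 2: Model W vs Model U — 10–15, Model U advances.
Round 3: Model U vs Concept 3 — 7–18, Concept 3 advances.
Concept 3 survives the agenda.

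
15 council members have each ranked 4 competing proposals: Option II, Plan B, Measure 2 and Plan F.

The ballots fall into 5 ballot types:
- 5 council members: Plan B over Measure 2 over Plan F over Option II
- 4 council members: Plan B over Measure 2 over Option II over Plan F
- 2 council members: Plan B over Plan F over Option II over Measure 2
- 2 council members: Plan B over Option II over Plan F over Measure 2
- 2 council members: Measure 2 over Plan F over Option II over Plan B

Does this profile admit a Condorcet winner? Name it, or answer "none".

Plan B

Check each pair by majority over 15 ballots:
Option II vs Plan B: 2 to 13, Plan B.
Option II vs Measure 2: Measure 2 wins 11–4.
Option II vs Plan F: Plan F, 9–6.
Plan B vs Measure 2: Plan B wins 13–2.
Plan B vs Plan F: Plan B is ranked higher on 5+4+2+2 = 13 ballots, Plan F on 2. Plan B wins 13–2.
Measure 2 vs Plan F: Measure 2 wins 11–4.
Only Plan B has no losses; Plan B is the Condorcet winner.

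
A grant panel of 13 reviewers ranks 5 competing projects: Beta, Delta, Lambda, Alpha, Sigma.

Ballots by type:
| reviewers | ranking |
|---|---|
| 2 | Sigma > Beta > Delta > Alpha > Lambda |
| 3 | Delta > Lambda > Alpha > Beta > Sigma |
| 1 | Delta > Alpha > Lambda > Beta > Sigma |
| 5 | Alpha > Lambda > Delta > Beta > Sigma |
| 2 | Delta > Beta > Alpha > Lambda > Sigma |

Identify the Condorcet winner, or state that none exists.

Check each pair by majority over 13 ballots:
Beta vs Delta: 2 to 11, Delta.
Beta vs Lambda: 4 to 9, Lambda.
Beta vs Alpha: 4 to 9, Alpha.
Beta vs Sigma: 11 to 2, Beta.
Delta vs Lambda: 8 to 5, Delta.
Delta vs Alpha: Delta is ranked higher on 2+3+1+2 = 8 ballots, Alpha on 5. Delta wins 8–5.
Delta vs Sigma: 3+1+5+2 = 11 for Delta, 2 for Sigma — Delta by 11–2.
Lambda vs Alpha: Lambda is ranked higher on 3 ballots, Alpha on 10. Alpha wins 10–3.
Lambda vs Sigma: 3+1+5+2 = 11 for Lambda, 2 for Sigma — Lambda by 11–2.
Alpha vs Sigma: Alpha preferred on 3+1+5+2 = 11 ballots; Alpha wins 11–2.
Only Delta has no losses; Delta is the Condorcet winner.

Delta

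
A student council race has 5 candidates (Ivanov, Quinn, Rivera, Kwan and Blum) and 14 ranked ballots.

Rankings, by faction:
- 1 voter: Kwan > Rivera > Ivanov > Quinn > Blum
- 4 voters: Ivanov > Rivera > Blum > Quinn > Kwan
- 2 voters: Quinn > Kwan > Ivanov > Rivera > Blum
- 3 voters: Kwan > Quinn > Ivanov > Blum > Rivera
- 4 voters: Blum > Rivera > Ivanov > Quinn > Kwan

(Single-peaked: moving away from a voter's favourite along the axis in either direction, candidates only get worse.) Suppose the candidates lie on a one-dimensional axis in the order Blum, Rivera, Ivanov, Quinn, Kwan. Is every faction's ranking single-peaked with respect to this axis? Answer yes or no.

no

Axis positions: Blum=1, Rivera=2, Ivanov=3, Quinn=4, Kwan=5.
Faction 1: ranking walks positions 5-2-3-4-1; Rivera is ranked above Quinn even though Quinn lies between Rivera and the peak Kwan on the axis — preferences dip and rise again. Not single-peaked.
Faction 2 (peak Ivanov at position 3): ranking walks positions 3-2-1-4-5, expanding outward from the peak — single-peaked.
Faction 3 (peak Quinn at position 4): ranking walks positions 4-5-3-2-1, expanding outward from the peak — single-peaked.
Faction 4: ranking walks positions 5-4-3-1-2; Blum is ranked above Rivera even though Rivera lies between Blum and the peak Kwan on the axis — preferences dip and rise again. Not single-peaked.
Faction 5 (peak Blum at position 1): ranking walks positions 1-2-3-4-5, expanding outward from the peak — single-peaked.
Faction 1 violates single-peakedness, so the profile is not single-peaked on this axis.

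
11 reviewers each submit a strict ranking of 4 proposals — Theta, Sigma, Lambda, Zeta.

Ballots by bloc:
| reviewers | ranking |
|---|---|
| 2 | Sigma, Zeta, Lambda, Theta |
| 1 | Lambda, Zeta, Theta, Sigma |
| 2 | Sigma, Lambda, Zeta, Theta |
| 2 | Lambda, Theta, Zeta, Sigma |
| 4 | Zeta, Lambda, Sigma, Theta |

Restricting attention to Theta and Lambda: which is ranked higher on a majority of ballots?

No ballot ranks Theta above Lambda: 0.
Ballots ranking Lambda above Theta: 11 − 0 = 11.
Lambda wins the head-to-head 11–0.

Lambda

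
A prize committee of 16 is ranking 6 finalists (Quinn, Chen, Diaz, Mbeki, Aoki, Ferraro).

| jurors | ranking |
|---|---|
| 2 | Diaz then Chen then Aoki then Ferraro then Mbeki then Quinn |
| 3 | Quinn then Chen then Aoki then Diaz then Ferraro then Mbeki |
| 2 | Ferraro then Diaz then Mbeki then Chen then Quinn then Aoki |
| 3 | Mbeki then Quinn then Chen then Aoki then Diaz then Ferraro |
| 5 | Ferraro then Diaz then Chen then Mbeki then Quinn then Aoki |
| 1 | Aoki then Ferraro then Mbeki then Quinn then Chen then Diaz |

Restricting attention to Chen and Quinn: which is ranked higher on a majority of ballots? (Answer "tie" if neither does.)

Ballots ranking Chen above Quinn: 2 + 2 + 5 = 9.
Ballots ranking Quinn above Chen: 16 − 9 = 7.
Chen wins the head-to-head 9–7.

Chen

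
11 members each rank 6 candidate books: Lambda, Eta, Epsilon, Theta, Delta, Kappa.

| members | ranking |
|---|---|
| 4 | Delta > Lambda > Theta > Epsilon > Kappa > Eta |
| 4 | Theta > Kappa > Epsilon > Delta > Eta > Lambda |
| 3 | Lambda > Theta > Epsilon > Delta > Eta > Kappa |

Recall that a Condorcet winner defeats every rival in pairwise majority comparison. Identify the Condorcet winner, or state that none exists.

none

Check each pair by majority over 11 ballots:
Lambda vs Eta: 7 to 4, Lambda.
Lambda vs Epsilon: 4+3 = 7 for Lambda, 4 for Epsilon — Lambda by 7–4.
Lambda vs Theta: Lambda is ranked higher on 4+3 = 7 ballots, Theta on 4. Lambda wins 7–4.
Lambda vs Delta: Lambda preferred on 3 ballots; Delta wins 8–3.
Lambda vs Kappa: Lambda is ranked higher on 4+3 = 7 ballots, Kappa on 4. Lambda wins 7–4.
Eta vs Epsilon: 0 to 11, Epsilon.
Eta vs Theta: 0 for Eta, 11 for Theta — Theta by 11–0.
Eta vs Delta: 0 for Eta, 11 for Delta — Delta by 11–0.
Eta vs Kappa: Eta preferred on 3 ballots; Kappa wins 8–3.
Epsilon vs Theta: 0 to 11, Theta.
Epsilon vs Delta: 7 to 4, Epsilon.
Epsilon vs Kappa: Epsilon is ranked higher on 4+3 = 7 ballots, Kappa on 4. Epsilon wins 7–4.
Theta vs Delta: 7 to 4, Theta.
Theta vs Kappa: 11 to 0, Theta.
Delta vs Kappa: Delta preferred on 4+3 = 7 ballots; Delta wins 7–4.
No book is unbeaten: Lambda loses to Delta; Eta loses to Lambda; Epsilon loses to Lambda; Theta loses to Lambda; Delta loses to Epsilon; Kappa loses to Lambda. In particular Lambda > Epsilon > Delta > Lambda is a majority cycle — no Condorcet winner exists.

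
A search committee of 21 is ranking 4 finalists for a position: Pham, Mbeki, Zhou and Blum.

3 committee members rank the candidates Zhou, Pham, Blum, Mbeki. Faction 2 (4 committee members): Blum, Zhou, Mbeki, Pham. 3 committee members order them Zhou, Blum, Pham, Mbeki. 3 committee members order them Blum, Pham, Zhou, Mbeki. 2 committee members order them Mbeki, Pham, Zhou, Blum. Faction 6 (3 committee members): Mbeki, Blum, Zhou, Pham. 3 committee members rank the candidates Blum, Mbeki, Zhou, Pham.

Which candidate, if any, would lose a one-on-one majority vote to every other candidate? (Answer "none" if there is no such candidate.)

Pham

Pairwise majorities:
Pham vs Mbeki: 3+3+3 = 9 for Pham, 12 for Mbeki — Mbeki by 12–9.
Pham vs Zhou: Pham is ranked higher on 3+2 = 5 ballots, Zhou on 16. Zhou wins 16–5.
Pham–Blum: Blum 16–5.
Mbeki vs Zhou: Mbeki preferred on 2+3+3 = 8 ballots; Zhou wins 13–8.
Mbeki vs Blum: Mbeki is ranked higher on 2+3 = 5 ballots, Blum on 16. Blum wins 16–5.
Zhou–Blum: Blum 13–8.
Only Pham has no wins; Pham is the Condorcet loser.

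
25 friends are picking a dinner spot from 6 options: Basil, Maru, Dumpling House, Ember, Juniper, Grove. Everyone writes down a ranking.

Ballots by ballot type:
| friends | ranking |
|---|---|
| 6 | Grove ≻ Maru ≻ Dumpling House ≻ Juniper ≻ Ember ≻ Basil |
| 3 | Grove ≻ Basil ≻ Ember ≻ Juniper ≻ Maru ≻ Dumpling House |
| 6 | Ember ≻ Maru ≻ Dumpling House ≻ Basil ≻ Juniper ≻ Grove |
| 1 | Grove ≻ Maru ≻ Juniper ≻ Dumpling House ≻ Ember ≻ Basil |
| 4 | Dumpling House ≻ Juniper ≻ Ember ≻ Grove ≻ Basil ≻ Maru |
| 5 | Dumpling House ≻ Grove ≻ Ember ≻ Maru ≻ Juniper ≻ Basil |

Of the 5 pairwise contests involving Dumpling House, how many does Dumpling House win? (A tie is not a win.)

Dumpling House against each rival (25 friends):
Dumpling House vs Basil: Dumpling House wins 22–3.
Dumpling House vs Maru: Dumpling House preferred on 4+5 = 9 ballots; Maru wins 16–9.
Dumpling House vs Ember: Dumpling House, 16–9.
Dumpling House vs Juniper: 21 to 4, Dumpling House.
Dumpling House vs Grove: 15 to 10, Dumpling House.
Dumpling House beats Basil, Ember, Juniper, Grove; loses to Maru — 4 pairwise wins.

4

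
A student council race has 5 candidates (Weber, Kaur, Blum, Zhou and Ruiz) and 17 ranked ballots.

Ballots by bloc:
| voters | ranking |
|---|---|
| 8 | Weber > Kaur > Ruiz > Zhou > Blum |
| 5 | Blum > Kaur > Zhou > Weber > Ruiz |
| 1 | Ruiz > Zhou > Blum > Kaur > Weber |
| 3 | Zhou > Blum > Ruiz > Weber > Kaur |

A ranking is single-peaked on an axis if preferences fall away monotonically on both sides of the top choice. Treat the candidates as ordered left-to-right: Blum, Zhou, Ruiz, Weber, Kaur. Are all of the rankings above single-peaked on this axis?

no

Axis positions: Blum=1, Zhou=2, Ruiz=3, Weber=4, Kaur=5.
Bloc 1 (peak Weber at position 4): ranking walks positions 4-5-3-2-1, expanding outward from the peak — single-peaked.
Bloc 2: ranking walks positions 1-5-2-4-3; Kaur is ranked above Zhou even though Zhou lies between Kaur and the peak Blum on the axis — preferences dip and rise again. Not single-peaked.
Bloc 3: ranking walks positions 3-2-1-5-4; Kaur is ranked above Weber even though Weber lies between Kaur and the peak Ruiz on the axis — preferences dip and rise again. Not single-peaked.
Bloc 4 (peak Zhou at position 2): ranking walks positions 2-1-3-4-5, expanding outward from the peak — single-peaked.
Bloc 2 violates single-peakedness, so the profile is not single-peaked on this axis.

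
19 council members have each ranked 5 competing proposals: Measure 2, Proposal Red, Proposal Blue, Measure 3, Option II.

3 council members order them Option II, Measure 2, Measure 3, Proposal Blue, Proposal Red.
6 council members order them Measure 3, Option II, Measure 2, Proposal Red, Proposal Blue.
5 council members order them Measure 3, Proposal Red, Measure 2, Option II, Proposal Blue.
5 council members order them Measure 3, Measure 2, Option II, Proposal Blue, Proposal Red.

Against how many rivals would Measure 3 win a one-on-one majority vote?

Measure 3 against each rival (19 council members):
Measure 3 vs Measure 2: 16 to 3, Measure 3.
Measure 3 vs Proposal Red: 3+6+5+5 = 19 for Measure 3, 0 for Proposal Red — Measure 3 by 19–0.
Measure 3 vs Proposal Blue: 3+6+5+5 = 19 for Measure 3, 0 for Proposal Blue — Measure 3 by 19–0.
Measure 3 vs Option II: Measure 3 preferred on 6+5+5 = 16 ballots; Measure 3 wins 16–3.
Measure 3 beats Measure 2, Proposal Red, Proposal Blue, Option II — 4 pairwise wins.

4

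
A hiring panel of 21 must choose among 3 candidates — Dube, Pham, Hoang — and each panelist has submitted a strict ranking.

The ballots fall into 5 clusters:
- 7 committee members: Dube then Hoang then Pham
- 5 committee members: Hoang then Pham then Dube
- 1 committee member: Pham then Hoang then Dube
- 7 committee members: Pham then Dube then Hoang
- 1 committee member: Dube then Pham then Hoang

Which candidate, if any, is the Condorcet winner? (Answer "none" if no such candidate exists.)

none

Pairwise majorities:
Dube–Pham: Pham 13–8.
Dube vs Hoang: Dube, 15–6.
Pham–Hoang: Hoang 12–9.
Each candidate drops at least one matchup (Dube loses to Pham; Pham loses to Hoang; Hoang loses to Dube); the cycle Dube > Hoang > Pham > Dube rules out a Condorcet winner.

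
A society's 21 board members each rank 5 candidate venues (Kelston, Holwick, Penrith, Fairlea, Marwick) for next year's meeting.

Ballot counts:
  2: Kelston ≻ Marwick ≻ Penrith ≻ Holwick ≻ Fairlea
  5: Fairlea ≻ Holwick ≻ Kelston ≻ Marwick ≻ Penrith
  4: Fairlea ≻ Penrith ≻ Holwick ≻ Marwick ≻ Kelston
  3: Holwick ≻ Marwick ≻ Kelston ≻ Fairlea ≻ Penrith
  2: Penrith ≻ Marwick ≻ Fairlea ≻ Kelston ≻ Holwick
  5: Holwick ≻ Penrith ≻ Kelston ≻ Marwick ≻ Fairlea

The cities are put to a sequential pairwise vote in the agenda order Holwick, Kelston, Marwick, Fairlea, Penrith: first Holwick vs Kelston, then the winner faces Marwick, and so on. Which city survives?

Round 1: Holwick vs Kelston — 17–4, Holwick advances.
Round 2: Holwick vs Marwick — 17–4, Holwick advances.
Round 3: Holwick vs Fairlea — 10–11, Fairlea advances.
Round 4: Fairlea vs Penrith — 12–9, Fairlea advances.
Fairlea survives the agenda.

Fairlea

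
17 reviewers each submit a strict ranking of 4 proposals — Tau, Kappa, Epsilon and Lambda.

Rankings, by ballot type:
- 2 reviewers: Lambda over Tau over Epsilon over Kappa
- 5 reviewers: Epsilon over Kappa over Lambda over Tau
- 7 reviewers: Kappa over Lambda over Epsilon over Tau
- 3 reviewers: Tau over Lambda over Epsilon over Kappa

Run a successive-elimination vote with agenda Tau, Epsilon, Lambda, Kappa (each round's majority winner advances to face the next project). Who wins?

Round 1: Tau vs Epsilon — 5–12, Epsilon advances.
Round 2: Epsilon vs Lambda — 5–12, Lambda advances.
Round 3: Lambda vs Kappa — 5–12, Kappa advances.
The agenda winner is Kappa.

Kappa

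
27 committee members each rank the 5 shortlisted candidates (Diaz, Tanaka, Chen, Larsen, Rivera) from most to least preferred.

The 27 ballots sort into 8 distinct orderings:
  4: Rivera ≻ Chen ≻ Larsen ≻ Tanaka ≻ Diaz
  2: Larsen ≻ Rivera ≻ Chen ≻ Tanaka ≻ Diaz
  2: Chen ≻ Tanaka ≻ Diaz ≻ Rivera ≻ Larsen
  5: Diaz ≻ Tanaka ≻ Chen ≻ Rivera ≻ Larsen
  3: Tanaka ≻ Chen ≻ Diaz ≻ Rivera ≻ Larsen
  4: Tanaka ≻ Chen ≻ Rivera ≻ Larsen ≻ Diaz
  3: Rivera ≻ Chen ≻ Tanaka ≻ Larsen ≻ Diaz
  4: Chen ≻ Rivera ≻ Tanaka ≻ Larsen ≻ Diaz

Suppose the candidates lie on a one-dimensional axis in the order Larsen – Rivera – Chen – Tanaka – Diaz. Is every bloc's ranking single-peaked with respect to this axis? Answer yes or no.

yes

Axis positions: Larsen=1, Rivera=2, Chen=3, Tanaka=4, Diaz=5.
Bloc 1 (peak Rivera at position 2): ranking walks positions 2-3-1-4-5, expanding outward from the peak — single-peaked.
Bloc 2 (peak Larsen at position 1): ranking walks positions 1-2-3-4-5, expanding outward from the peak — single-peaked.
Bloc 3 (peak Chen at position 3): ranking walks positions 3-4-5-2-1, expanding outward from the peak — single-peaked.
Bloc 4 (peak Diaz at position 5): ranking walks positions 5-4-3-2-1, expanding outward from the peak — single-peaked.
Bloc 5 (peak Tanaka at position 4): ranking walks positions 4-3-5-2-1, expanding outward from the peak — single-peaked.
Bloc 6 (peak Tanaka at position 4): ranking walks positions 4-3-2-1-5, expanding outward from the peak — single-peaked.
Bloc 7 (peak Rivera at position 2): ranking walks positions 2-3-4-1-5, expanding outward from the peak — single-peaked.
Bloc 8 (peak Chen at position 3): ranking walks positions 3-2-4-1-5, expanding outward from the peak — single-peaked.
Every ranking is single-peaked on this axis.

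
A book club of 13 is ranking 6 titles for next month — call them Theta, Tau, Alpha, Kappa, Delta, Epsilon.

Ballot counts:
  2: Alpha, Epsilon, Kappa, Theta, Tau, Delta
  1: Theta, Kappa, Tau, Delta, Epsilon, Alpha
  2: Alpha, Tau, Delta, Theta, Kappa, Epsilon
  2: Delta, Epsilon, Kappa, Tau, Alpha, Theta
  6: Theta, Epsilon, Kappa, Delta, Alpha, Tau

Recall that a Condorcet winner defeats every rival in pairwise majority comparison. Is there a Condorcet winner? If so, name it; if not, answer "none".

Pairwise majorities:
Theta vs Tau: Theta, 9–4.
Theta vs Alpha: 1+6 = 7 for Theta, 6 for Alpha — Theta by 7–6.
Theta vs Kappa: 9 to 4, Theta.
Theta–Delta: Theta 9–4.
Theta vs Epsilon: Theta wins 9–4.
Tau vs Alpha: Tau preferred on 1+2 = 3 ballots; Alpha wins 10–3.
Tau vs Kappa: Kappa wins 11–2.
Tau vs Delta: Tau is ranked higher on 2+1+2 = 5 ballots, Delta on 8. Delta wins 8–5.
Tau vs Epsilon: Tau is ranked higher on 1+2 = 3 ballots, Epsilon on 10. Epsilon wins 10–3.
Alpha vs Kappa: Alpha preferred on 2+2 = 4 ballots; Kappa wins 9–4.
Alpha vs Delta: Delta, 9–4.
Alpha vs Epsilon: Alpha preferred on 2+2 = 4 ballots; Epsilon wins 9–4.
Kappa vs Delta: Kappa, 9–4.
Kappa vs Epsilon: Epsilon wins 10–3.
Delta vs Epsilon: Epsilon, 8–5.
Theta defeats every rival head-to-head and is the Condorcet winner.

Theta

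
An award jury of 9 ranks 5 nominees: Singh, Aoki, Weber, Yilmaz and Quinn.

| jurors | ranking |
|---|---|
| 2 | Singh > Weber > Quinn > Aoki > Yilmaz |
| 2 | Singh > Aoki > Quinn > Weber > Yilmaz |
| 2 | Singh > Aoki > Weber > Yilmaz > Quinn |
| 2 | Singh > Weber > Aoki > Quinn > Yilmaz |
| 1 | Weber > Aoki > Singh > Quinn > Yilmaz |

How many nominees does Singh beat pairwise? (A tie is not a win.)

Singh against each rival (9 jurors):
Singh vs Aoki: 2+2+2+2 = 8 for Singh, 1 for Aoki — Singh by 8–1.
Singh–Weber: Singh 8–1.
Singh vs Yilmaz: 9 to 0, Singh.
Singh–Quinn: Singh 9–0.
Singh beats Aoki, Weber, Yilmaz, Quinn — 4 pairwise wins.

4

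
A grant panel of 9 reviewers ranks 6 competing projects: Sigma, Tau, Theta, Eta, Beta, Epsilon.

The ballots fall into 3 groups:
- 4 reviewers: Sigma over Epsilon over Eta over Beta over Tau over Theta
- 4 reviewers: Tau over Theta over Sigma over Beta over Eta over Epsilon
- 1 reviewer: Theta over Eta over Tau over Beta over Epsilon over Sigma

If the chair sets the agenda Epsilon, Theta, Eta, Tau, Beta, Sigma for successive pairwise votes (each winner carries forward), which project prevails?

Round 1: Epsilon vs Theta — 4–5, Theta advances.
Round 2: Theta vs Eta — 5–4, Theta advances.
Round 3: Theta vs Tau — 1–8, Tau advances.
Round 4: Tau vs Beta — 5–4, Tau advances.
Round 5: Tau vs Sigma — 5–4, Tau advances.
The agenda winner is Tau.

Tau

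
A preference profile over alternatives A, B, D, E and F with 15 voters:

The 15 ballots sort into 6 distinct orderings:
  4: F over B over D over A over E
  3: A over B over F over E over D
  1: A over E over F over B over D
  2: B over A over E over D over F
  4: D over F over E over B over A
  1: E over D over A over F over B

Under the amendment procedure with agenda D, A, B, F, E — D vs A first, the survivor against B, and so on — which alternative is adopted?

F

Round 1: D vs A — 9–6, D advances.
Round 2: D vs B — 5–10, B advances.
Round 3: B vs F — 5–10, F advances.
Round 4: F vs E — 11–4, F advances.
F survives the agenda.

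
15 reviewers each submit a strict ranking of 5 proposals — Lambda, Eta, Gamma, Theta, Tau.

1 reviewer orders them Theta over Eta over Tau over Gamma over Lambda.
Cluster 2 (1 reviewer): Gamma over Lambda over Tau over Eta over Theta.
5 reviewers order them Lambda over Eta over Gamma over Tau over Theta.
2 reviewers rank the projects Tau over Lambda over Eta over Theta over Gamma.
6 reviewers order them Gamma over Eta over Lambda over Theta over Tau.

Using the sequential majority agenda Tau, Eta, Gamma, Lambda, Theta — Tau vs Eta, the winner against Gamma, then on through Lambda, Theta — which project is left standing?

Round 1: Tau vs Eta — 3–12, Eta advances.
Round 2: Eta vs Gamma — 8–7, Eta advances.
Round 3: Eta vs Lambda — 7–8, Lambda advances.
Round 4: Lambda vs Theta — 14–1, Lambda advances.
Lambda survives the agenda.

Lambda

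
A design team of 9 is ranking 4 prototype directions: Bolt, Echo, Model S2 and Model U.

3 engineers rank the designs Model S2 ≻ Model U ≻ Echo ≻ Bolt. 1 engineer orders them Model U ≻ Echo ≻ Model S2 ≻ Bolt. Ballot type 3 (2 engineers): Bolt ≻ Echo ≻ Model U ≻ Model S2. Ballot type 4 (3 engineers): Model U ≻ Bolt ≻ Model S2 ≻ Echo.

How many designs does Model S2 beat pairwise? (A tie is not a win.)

Model S2 against each rival (9 engineers):
Model S2 vs Bolt: 3+1 = 4 for Model S2, 5 for Bolt — Bolt by 5–4.
Model S2 vs Echo: Model S2 wins 6–3.
Model S2 vs Model U: Model U wins 6–3.
Model S2 beats Echo; loses to Bolt, Model U — 1 pairwise win.

1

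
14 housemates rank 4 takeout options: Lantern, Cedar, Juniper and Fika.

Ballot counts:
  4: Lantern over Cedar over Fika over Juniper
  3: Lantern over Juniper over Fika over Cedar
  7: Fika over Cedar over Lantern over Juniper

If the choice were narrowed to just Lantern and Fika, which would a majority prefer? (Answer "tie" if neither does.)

Ballots ranking Lantern above Fika: 4 + 3 = 7.
Ballots ranking Fika above Lantern: 14 − 7 = 7.
7–7: the pair ties.

tie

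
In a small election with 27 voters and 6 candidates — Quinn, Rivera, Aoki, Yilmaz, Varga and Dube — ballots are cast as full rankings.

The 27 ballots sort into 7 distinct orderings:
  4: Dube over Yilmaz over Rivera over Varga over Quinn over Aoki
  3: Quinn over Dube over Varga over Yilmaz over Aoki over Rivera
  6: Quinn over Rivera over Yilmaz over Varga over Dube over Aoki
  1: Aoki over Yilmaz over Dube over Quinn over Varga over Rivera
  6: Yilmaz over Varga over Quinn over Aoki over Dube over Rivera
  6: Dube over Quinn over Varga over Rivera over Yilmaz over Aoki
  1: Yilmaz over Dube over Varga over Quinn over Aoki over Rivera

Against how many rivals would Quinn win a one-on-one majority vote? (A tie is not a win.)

Quinn against each rival (27 voters):
Quinn vs Rivera: 23 to 4, Quinn.
Quinn vs Aoki: 4+3+6+6+6+1 = 26 for Quinn, 1 for Aoki — Quinn by 26–1.
Quinn vs Yilmaz: Quinn preferred on 3+6+6 = 15 ballots; Quinn wins 15–12.
Quinn vs Varga: Quinn wins 16–11.
Quinn vs Dube: Quinn preferred on 3+6+6 = 15 ballots; Quinn wins 15–12.
Quinn beats Rivera, Aoki, Yilmaz, Varga, Dube — 5 pairwise wins.

5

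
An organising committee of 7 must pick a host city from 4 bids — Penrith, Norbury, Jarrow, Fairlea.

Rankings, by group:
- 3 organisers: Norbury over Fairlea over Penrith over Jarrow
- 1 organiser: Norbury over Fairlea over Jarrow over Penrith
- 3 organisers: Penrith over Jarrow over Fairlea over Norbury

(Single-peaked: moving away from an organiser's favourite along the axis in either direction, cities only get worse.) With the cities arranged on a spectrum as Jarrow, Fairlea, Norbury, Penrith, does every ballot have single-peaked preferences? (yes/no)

Axis positions: Jarrow=1, Fairlea=2, Norbury=3, Penrith=4.
Group 1 (peak Norbury at position 3): ranking walks positions 3-2-4-1, expanding outward from the peak — single-peaked.
Group 2 (peak Norbury at position 3): ranking walks positions 3-2-1-4, expanding outward from the peak — single-peaked.
Group 3: ranking walks positions 4-1-2-3; Jarrow is ranked above Norbury even though Norbury lies between Jarrow and the peak Penrith on the axis — preferences dip and rise again. Not single-peaked.
Group 3 violates single-peakedness, so the profile is not single-peaked on this axis.

no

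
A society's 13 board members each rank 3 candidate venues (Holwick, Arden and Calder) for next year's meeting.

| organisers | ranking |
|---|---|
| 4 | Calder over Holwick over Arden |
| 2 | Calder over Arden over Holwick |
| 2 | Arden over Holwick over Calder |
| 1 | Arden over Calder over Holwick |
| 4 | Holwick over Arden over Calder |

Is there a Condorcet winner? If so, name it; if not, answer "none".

Head-to-head results (13 organisers):
Holwick–Arden: Holwick 8–5.
Holwick vs Calder: 2+4 = 6 for Holwick, 7 for Calder — Calder by 7–6.
Arden vs Calder: Arden preferred on 2+1+4 = 7 ballots; Arden wins 7–6.
Every city loses at least once (Holwick loses to Calder; Arden loses to Holwick; Calder loses to Arden). The majority relation contains the cycle Holwick → Arden → Calder → Holwick, so there is no Condorcet winner.

none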